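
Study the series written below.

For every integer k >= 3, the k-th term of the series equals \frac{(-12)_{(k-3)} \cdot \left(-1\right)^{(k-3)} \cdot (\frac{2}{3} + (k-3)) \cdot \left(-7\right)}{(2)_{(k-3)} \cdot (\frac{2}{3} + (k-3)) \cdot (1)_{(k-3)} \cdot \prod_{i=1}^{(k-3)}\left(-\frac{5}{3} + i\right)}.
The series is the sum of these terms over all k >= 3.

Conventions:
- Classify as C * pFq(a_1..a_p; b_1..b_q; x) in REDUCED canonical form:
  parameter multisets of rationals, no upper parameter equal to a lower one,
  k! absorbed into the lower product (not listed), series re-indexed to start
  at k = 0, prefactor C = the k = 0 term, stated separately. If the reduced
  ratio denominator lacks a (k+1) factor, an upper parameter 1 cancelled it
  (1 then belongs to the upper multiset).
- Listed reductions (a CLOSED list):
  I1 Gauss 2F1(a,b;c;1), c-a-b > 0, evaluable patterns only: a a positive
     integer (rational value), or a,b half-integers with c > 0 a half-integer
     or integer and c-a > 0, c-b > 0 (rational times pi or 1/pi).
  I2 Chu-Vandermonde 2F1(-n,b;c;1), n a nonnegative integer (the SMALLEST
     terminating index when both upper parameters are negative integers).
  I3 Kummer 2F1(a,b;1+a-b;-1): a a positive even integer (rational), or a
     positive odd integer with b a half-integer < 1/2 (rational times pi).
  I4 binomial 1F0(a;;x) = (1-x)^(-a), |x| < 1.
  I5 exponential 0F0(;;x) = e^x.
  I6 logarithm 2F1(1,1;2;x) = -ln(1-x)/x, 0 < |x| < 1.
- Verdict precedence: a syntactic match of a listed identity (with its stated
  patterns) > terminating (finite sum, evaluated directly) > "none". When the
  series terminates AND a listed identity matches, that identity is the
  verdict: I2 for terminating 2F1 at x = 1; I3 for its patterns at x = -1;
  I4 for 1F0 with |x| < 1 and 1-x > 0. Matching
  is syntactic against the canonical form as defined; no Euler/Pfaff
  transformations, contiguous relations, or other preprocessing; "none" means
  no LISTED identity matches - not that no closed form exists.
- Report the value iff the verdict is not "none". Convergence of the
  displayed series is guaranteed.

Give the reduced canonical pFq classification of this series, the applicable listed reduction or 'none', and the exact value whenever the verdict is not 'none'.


At argument -1: a 1F2 with upper {-12}, lower {-\frac{2}{3}, 2}, scaled by C = -7. Verdict: terminating. (-12)_k vanishes past k = 12, leaving a 13-term sum, computed directly. Hence: \frac{513875546826897661027}{773558880174080000}.

The tell: x = -1 and (1)_k (prefactor -7) is k! itself.
Consecutive-term ratio: r(k) = -1 * (k-12) / [(k-\frac{2}{3}) (k+2) (k+1)] - rational in k, leading ratio -1; with t_0 = -7, classification follows.


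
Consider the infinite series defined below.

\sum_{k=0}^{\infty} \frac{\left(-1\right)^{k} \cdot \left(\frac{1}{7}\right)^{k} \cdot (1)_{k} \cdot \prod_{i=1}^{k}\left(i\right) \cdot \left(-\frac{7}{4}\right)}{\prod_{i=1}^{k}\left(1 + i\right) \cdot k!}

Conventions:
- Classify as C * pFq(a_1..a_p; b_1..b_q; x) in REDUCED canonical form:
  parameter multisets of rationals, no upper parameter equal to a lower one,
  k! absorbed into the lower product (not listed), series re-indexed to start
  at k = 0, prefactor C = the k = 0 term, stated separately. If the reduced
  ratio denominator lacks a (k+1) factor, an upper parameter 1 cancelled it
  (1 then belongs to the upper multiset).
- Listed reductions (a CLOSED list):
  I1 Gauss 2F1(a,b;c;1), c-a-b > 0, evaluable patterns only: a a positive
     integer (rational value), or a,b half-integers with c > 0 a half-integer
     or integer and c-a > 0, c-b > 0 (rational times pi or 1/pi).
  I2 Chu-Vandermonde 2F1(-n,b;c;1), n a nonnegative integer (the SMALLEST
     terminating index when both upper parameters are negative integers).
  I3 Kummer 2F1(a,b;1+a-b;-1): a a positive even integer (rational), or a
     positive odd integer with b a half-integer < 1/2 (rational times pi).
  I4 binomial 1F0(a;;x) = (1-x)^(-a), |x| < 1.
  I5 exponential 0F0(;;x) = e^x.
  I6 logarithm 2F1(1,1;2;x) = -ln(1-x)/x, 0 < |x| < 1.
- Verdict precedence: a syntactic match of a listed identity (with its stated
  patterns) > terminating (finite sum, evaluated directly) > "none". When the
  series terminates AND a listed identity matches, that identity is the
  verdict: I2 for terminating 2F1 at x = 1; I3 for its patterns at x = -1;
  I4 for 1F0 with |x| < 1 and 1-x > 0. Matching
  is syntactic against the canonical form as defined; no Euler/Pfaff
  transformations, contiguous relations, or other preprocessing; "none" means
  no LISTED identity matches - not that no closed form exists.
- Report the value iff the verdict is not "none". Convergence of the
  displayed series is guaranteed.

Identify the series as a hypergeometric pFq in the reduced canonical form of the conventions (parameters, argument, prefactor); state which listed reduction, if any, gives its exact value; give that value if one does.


Canonical form: C = -\frac{7}{4} times 2F1 with upper {1, 1}, lower {2}, x = -\frac{1}{7}. Verdict: this is the logarithmic series (I6) (the logarithm: parameters (1,1;2), x = -\frac{1}{7}). Exact value: \left(-\frac{49}{4}\right) \cdot \ln\left(\frac{8}{7}\right).

Key step: with t_0 = -\frac{7}{4}, the (-1)^k factor (C = -7/4) folds into the argument's sign.
Term ratio: r(k) = -\frac{1}{7} * (k+1) (k+1) / [(k+2) (k+1)] - rational; roots negated = parameters, x = -\frac{1}{7}, C = -\frac{7}{4}.


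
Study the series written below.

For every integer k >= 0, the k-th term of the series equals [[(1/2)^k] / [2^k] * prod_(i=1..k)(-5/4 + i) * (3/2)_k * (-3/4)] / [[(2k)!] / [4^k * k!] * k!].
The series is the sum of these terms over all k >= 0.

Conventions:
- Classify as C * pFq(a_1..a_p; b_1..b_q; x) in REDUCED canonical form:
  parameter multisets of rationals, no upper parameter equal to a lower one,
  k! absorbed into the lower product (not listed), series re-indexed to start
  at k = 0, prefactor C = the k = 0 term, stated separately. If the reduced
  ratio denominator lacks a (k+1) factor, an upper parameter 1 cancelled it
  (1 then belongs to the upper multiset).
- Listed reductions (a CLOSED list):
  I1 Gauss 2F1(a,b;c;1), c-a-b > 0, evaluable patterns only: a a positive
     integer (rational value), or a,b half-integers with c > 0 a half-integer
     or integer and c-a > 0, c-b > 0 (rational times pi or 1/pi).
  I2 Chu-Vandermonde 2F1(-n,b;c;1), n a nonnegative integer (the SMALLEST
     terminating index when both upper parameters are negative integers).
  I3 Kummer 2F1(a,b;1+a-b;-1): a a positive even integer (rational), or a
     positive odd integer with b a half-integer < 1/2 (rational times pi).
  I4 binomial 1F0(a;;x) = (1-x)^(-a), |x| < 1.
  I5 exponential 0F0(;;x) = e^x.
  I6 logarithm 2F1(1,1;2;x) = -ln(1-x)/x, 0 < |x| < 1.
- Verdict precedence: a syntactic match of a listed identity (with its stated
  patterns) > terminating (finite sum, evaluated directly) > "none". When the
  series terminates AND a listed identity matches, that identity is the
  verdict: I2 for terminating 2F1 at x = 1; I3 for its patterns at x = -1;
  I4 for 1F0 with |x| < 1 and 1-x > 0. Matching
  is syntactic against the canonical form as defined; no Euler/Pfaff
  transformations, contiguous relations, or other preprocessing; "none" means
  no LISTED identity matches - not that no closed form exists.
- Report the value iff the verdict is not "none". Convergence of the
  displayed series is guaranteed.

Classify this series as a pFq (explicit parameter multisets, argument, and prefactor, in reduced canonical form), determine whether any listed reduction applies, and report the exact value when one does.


The tell: t_0 being -3/4, the lower (2k)!/(4^k k!) block (C = -3/4, x = 1/4) is (1/2)_k.
Adjacent-term ratio: r(k) = (1/4) * (k-1/4) (k+3/2) / [(k+1/2) (k+1)] - rational in k, leading ratio (1/4); with t_0 = -3/4, classification follows.

x = 1/4 here; the reduced form reads 2F1, upper {-1/4, 3/2}, lower {1/2}, C = -3/4. Verdict: none - at argument 1/4 the multisets {-1/4, 3/2} ; {1/2} match no listed identity.


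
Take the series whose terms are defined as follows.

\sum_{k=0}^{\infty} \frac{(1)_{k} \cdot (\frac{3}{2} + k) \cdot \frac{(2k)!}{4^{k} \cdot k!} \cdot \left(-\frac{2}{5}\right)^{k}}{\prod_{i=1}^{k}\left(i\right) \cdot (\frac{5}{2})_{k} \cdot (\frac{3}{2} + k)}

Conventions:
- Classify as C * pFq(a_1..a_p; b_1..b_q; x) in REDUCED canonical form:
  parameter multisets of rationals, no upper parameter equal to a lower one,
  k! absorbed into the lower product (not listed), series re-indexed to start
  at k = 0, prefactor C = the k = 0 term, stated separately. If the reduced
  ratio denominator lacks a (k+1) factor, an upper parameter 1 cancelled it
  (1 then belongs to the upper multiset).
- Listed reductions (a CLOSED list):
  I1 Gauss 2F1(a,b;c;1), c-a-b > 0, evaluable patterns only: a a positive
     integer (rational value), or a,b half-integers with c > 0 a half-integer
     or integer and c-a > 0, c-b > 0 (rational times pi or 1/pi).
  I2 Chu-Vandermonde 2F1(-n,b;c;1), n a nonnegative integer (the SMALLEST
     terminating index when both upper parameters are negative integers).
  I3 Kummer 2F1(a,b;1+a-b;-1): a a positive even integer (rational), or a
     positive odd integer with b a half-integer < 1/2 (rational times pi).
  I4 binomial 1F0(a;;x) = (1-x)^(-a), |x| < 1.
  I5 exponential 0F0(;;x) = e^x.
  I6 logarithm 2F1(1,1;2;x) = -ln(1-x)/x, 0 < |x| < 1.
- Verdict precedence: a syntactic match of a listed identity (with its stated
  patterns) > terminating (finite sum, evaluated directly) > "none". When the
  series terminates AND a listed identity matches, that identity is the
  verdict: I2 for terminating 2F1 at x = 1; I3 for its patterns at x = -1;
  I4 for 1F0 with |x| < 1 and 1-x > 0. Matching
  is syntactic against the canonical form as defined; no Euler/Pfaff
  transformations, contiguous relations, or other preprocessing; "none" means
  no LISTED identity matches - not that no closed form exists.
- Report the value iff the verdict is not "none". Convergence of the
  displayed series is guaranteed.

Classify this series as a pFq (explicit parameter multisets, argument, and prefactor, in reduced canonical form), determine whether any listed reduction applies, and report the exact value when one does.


First insight: t_0 being 1, the (2k)!/(4^k k!) block (C = 1, x = -2/5) is the Pochhammer (1/2)_k.
Adjacent-term ratio: r(k) = -\frac{2}{5} * (k+\frac{1}{2}) (k+1) / [(k+\frac{5}{2}) (k+1)] - rational in k. x = -\frac{2}{5}; t_0 = 1; negate the roots.

Prefactor 1, argument -\frac{2}{5}: 2F1 with upper {\frac{1}{2}, 1} over lower {\frac{5}{2}}. Verdict: none - this 2F1 at x = -\frac{2}{5} matches no listed pattern, and upper {\frac{1}{2}, 1} holds no stopper.


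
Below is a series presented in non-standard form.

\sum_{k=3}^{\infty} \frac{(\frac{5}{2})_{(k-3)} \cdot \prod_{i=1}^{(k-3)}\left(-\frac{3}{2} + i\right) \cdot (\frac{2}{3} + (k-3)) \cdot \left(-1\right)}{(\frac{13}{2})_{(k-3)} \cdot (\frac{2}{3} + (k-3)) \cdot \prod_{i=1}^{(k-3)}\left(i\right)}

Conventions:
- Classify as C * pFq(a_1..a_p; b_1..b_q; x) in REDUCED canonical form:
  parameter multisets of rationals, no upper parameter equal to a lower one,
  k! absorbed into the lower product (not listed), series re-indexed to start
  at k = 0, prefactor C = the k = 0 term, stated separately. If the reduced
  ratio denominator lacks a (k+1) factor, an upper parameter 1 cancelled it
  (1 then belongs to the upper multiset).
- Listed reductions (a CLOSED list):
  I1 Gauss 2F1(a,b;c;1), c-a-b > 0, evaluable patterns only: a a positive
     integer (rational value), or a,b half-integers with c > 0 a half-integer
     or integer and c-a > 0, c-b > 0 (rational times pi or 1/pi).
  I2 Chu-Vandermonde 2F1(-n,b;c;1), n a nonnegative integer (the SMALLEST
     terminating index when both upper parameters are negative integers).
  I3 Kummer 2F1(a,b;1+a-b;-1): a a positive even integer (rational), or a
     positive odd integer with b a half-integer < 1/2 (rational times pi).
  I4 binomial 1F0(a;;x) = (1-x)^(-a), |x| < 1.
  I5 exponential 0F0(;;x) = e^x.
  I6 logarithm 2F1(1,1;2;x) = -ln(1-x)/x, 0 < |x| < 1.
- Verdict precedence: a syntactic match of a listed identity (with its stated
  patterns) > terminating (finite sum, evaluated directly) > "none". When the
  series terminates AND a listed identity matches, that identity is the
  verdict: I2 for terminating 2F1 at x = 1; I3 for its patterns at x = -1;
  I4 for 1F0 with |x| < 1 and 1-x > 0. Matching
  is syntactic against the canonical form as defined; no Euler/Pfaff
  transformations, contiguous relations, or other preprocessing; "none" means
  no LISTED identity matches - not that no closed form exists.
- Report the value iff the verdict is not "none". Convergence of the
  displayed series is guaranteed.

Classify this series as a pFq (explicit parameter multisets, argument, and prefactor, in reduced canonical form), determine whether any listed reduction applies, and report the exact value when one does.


The tell: with t_0 = -1, k + 2/3 divides numerator and denominator alike; C = -1, x = 1 after cancelling.
Ratio: r(k) = 1 * (k-\frac{1}{2}) (k+\frac{5}{2}) / [(k+\frac{13}{2}) (k+1)] ; factor over Q: parameters, x = 1, and C = -1.

At argument 1: a 2F1 with upper {-\frac{1}{2}, \frac{5}{2}}, lower {\frac{13}{2}}, scaled by C = -1. Verdict: Gauss (I1, half-integer pattern) matches (x = 1; upper {-\frac{1}{2}, \frac{5}{2}} half-integers, c = \frac{13}{2} in the evaluable pattern). Hence: \left(-\frac{8085}{32768}\right) \cdot \pi.


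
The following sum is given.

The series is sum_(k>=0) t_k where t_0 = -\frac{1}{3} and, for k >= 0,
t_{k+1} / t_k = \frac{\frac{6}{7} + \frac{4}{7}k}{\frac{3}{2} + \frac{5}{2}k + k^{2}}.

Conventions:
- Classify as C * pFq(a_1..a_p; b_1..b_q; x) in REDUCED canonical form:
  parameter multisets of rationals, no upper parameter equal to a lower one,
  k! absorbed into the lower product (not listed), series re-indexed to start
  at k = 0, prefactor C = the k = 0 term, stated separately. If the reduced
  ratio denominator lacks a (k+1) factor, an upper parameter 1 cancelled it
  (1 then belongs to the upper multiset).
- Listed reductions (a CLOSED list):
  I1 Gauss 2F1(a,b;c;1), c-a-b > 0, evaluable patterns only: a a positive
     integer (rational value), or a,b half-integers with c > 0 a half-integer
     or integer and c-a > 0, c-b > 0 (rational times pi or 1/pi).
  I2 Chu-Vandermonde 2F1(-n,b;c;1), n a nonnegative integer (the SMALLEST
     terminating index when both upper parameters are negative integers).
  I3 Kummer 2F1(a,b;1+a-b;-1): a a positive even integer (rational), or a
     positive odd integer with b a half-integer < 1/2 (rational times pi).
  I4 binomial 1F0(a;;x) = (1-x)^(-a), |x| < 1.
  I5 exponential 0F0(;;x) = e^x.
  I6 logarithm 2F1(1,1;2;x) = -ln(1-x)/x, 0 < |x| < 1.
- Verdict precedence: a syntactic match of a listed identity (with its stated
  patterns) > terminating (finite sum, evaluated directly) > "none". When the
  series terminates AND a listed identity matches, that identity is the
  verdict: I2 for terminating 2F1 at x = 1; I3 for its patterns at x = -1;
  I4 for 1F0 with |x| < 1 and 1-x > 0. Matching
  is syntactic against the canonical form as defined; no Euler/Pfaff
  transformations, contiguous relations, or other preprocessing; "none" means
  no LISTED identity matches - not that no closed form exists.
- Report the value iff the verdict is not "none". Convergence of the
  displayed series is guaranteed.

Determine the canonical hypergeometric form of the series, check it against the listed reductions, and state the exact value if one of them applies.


At argument \frac{4}{7}: a 0F0 with upper {-}, lower {-}, scaled by C = -\frac{1}{3}. Verdict: this is exponential (I5) (the 0F0 exponential series at x = \frac{4}{7}). Hence: \left(-\frac{1}{3}\right) \cdot e^{\frac{4}{7}}.

Key step: from the first term -\frac{1}{3}: cancel k + 3/2 from the displayed ratio first; then C = -1/3.
Step ratio: r(k) = \frac{4}{7} * 1 / [(k+1)] - rational in k, leading ratio \frac{4}{7}; with t_0 = -\frac{1}{3}, classification follows.


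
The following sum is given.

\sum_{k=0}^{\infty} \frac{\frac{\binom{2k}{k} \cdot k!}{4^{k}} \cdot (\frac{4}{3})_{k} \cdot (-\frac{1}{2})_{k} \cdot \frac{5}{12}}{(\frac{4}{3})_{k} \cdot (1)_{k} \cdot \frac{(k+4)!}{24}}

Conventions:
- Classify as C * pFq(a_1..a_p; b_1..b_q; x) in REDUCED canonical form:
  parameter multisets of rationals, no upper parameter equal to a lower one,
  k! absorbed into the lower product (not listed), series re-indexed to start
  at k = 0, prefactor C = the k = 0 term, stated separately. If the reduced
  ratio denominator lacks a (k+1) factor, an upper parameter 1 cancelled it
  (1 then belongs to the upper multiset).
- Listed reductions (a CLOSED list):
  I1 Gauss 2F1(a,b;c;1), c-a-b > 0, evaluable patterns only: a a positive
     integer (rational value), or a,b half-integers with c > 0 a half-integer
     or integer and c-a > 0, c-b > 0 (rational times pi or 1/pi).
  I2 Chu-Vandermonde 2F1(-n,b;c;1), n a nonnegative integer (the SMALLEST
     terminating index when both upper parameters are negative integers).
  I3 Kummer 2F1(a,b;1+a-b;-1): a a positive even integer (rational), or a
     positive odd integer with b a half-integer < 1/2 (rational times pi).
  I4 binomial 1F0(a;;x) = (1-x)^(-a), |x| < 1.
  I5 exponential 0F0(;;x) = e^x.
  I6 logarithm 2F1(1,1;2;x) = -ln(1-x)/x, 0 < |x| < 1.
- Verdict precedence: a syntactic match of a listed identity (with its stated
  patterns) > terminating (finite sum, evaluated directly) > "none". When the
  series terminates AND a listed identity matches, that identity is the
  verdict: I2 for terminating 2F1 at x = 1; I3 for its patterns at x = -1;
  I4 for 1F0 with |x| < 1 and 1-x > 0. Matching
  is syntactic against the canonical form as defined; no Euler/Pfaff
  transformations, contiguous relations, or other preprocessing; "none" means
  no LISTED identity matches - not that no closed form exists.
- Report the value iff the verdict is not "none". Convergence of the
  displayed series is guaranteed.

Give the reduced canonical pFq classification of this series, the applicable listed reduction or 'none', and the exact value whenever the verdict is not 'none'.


The tell: t_0 = \frac{5}{12} here, and (1)_k (C = 5/12) is k! itself.
Consecutive-term ratio: r(k) = 1 * (k-\frac{1}{2}) (k+\frac{1}{2}) / [(k+5) (k+1)] - rational in k. x = 1; t_0 = \frac{5}{12}; negate the roots.

With C = \frac{5}{12}: the canonical form is 2F1(-\frac{1}{2}, \frac{1}{2}; 5; 1). Verdict: this is Gauss's theorem I1 (half-integer case) (x = 1; upper {-\frac{1}{2}, \frac{1}{2}} half-integers, c = 5 in the evaluable pattern). Its exact value is \frac{8192}{6615} / \pi.


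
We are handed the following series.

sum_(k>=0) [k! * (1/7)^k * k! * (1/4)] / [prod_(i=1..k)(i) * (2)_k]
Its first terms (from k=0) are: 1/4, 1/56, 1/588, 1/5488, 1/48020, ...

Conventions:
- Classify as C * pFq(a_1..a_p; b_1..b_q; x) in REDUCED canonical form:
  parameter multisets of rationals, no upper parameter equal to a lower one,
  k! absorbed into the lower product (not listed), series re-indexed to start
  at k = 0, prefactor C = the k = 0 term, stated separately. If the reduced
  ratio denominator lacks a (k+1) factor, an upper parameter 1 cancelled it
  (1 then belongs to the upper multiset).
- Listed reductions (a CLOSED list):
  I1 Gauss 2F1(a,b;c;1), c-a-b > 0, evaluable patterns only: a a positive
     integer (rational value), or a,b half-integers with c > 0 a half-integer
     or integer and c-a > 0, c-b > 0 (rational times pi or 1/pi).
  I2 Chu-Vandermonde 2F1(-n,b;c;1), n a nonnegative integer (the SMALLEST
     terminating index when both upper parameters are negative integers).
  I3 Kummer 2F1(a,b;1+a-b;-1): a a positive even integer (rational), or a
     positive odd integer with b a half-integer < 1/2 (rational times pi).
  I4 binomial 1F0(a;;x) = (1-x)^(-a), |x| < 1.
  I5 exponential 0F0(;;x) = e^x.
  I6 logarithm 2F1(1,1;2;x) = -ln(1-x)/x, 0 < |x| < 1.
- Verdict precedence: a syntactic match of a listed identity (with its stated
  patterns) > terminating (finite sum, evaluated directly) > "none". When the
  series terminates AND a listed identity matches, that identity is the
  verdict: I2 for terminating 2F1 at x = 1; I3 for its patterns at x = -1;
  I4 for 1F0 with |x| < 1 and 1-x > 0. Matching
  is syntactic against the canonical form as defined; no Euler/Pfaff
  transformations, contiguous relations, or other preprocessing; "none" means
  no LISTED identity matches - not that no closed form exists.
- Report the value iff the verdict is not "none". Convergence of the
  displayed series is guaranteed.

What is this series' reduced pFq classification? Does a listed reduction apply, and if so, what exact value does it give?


The tell: from the first term 1/4: the factorial ratio (prefactor 1/4) (k+a-1)!/(a-1)! is a rising factorial (a)_k.
Term ratio: r(k) = (1/7) * (k+1) (k+1) / [(k+2) (k+1)] - rational in k, leading ratio (1/7); with t_0 = 1/4, classification follows.

With C = 1/4: the canonical form is 2F1(1, 1; 2; 1/7). Verdict: the I6 logarithm reduction applies (the logarithm: parameters (1,1;2), x = 1/7). Its exact value is (-7/4) * ln(6/7).


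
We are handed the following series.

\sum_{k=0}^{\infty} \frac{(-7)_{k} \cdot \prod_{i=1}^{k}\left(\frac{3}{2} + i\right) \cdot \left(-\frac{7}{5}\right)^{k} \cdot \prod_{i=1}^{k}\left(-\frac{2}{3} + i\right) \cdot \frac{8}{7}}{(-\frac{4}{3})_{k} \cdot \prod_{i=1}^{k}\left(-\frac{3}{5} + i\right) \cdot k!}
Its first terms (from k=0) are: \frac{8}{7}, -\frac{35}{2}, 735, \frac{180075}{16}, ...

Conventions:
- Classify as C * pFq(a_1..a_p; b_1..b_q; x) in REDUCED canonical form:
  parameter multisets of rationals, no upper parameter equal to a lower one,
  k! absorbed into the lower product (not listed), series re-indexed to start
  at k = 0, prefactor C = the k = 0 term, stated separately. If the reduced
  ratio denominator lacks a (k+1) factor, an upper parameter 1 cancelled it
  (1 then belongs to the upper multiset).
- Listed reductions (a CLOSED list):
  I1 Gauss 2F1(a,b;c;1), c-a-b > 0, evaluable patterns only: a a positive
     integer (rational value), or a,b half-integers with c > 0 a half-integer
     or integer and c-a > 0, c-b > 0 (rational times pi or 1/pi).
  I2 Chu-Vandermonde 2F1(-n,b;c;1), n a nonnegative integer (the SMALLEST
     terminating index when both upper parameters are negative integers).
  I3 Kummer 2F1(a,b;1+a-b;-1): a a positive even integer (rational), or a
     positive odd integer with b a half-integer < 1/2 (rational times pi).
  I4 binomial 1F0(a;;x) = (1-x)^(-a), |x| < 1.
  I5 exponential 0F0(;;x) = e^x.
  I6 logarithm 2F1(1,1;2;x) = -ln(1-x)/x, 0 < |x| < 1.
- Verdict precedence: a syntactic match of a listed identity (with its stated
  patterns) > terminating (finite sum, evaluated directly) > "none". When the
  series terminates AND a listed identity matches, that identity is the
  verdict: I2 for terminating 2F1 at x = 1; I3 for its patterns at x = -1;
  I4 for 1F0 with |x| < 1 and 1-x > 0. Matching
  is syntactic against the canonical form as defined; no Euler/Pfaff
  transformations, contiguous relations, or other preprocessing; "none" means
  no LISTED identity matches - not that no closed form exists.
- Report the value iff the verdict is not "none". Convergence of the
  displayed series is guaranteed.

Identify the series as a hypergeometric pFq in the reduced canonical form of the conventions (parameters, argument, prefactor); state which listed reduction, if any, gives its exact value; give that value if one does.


Canonical form: C = \frac{8}{7} times 3F2 with upper {-7, \frac{1}{3}, \frac{5}{2}}, lower {-\frac{4}{3}, \frac{2}{5}}, x = -\frac{7}{5}. Verdict: terminating at k = 7: the factor (-7)_k kills every later term; summing the 8 survivors is exact. Sum: \frac{9573475215061}{32169984}.

Key step: t_0 = \frac{8}{7} here, and the running product (prefactor 8/7) telescopes to a rising factorial.
Term ratio: r(k) = -\frac{7}{5} * (k-7) (k+\frac{1}{3}) (k+\frac{5}{2}) / [(k-\frac{4}{3}) (k+\frac{2}{5}) (k+1)] ; factor over Q: parameters, x = -\frac{7}{5}, and C = \frac{8}{7}.


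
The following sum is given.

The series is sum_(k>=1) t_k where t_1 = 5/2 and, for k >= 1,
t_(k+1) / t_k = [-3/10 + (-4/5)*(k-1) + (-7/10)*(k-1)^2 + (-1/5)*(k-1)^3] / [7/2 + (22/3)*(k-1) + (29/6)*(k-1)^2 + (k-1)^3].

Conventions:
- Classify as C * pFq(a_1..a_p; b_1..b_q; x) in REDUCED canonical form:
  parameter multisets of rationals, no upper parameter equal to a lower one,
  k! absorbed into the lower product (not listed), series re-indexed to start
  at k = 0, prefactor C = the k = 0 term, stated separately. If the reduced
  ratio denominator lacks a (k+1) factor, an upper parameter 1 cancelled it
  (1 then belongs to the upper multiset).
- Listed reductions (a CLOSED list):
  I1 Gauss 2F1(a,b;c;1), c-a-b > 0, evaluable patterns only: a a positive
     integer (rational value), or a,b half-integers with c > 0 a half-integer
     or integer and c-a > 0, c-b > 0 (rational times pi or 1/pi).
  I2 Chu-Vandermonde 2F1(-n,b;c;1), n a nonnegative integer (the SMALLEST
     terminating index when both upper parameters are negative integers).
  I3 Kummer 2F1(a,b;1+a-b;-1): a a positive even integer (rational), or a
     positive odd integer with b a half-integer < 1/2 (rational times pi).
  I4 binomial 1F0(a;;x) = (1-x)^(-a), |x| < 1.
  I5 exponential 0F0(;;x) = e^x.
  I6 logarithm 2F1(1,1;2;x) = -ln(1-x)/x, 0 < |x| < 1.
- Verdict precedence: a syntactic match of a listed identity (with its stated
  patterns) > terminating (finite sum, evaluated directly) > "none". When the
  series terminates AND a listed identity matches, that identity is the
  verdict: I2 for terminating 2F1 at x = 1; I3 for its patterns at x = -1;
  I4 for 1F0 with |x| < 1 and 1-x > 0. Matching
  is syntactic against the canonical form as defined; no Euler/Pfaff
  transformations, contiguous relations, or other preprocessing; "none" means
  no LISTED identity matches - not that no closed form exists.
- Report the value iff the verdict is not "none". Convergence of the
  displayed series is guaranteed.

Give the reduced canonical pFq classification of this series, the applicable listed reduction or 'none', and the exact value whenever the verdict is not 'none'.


Reduced: x = -1/5, 2F1, upper = {1, 1}, lower = {7/3}, C = 5/2. Verdict: none (x = -1/5): each listed identity misses the multisets {1, 1} ; {7/3}.

Key step: from the first term 5/2: the ratio is unreduced: k + 3/2 divides both sides (prefactor 5/2).
Adjacent-term ratio: r(k) = (-1/5) * (k+1) (k+1) / [(k+7/3) (k+1)] - rational in k. x = (-1/5); t_0 = 5/2; negate the roots.


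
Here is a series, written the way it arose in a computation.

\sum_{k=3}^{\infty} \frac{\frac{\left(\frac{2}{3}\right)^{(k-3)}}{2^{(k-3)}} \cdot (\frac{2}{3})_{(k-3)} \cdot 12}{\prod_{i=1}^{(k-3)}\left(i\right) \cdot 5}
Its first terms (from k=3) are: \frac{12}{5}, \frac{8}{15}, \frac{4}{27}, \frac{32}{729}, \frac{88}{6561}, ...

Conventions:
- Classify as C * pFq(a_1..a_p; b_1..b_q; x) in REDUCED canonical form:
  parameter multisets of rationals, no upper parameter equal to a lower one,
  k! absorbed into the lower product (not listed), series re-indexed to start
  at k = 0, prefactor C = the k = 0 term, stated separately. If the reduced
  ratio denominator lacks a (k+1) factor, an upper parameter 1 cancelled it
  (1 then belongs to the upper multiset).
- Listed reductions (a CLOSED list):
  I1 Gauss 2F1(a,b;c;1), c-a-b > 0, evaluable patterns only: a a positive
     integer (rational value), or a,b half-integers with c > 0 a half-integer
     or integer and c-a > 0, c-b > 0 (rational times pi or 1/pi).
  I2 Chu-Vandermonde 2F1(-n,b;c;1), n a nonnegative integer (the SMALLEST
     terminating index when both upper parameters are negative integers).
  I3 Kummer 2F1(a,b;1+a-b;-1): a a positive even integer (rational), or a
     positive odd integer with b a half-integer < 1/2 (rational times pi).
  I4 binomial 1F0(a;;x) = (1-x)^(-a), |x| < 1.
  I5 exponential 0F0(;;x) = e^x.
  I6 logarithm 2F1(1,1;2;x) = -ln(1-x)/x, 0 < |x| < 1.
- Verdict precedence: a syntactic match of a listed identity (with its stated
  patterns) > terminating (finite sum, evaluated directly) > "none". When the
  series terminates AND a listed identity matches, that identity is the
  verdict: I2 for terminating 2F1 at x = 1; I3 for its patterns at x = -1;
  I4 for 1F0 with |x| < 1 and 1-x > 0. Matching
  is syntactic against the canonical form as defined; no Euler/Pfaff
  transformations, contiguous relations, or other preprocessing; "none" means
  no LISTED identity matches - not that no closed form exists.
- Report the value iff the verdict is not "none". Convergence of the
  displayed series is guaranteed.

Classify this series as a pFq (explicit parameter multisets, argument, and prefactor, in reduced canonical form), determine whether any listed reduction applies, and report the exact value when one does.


Classification (C = \frac{12}{5}): 1F0 with upper {\frac{2}{3}}, lower {-}, argument x = \frac{1}{3}. Verdict at x = \frac{1}{3}: the binomial series (I4) matches (the 1F0 binomial series: exponent -2/3, x = \frac{1}{3}). Value: \frac{12}{5} \cdot \left(\frac{2}{3}\right)^{-\frac{2}{3}}.

The tell: from the first term \frac{12}{5}: the constant factors (prefactor 12/5) combine into one prefactor.
Ratio: r(k) = \frac{1}{3} * (k+\frac{2}{3}) / [(k+1)] - rational in k. x = \frac{1}{3}; t_0 = \frac{12}{5}; negate the roots.


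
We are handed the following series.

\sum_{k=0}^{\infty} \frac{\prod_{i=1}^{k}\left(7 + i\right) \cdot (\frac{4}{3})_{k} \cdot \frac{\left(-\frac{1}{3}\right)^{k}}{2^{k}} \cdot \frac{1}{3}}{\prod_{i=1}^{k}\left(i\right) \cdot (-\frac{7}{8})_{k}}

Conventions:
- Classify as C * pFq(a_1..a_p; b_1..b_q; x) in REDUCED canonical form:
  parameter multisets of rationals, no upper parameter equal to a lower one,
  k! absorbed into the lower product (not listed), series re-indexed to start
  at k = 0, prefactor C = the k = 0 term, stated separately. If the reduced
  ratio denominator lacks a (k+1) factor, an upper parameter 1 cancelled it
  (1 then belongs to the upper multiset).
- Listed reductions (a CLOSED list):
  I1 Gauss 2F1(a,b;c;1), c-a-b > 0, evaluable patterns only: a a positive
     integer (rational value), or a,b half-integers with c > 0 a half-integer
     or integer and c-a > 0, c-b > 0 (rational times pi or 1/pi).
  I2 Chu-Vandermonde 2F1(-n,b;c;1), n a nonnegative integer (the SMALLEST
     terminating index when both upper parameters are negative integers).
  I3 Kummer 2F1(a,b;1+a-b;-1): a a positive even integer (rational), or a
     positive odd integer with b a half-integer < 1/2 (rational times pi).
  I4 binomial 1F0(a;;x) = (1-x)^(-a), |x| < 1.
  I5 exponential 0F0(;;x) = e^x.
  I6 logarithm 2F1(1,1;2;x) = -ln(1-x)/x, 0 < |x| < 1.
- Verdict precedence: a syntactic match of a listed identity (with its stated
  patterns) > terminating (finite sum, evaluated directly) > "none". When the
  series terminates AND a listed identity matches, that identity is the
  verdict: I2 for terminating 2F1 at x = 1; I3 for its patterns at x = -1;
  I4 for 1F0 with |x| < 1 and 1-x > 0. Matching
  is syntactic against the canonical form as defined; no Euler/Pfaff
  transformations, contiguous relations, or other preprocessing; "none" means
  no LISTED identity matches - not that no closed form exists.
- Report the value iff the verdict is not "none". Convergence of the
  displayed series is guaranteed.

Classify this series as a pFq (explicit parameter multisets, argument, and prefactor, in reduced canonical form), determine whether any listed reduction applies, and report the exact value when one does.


At argument -\frac{1}{6}: a 2F1 with upper {\frac{4}{3}, 8}, lower {-\frac{7}{8}}, scaled by C = \frac{1}{3}. Verdict: none. Every listed pattern misses the 2F1 form at -\frac{1}{6}, upper {\frac{4}{3}, 8}.

The tell: with t_0 = \frac{1}{3}, the two k-th powers (C = 1/3) combine into one argument.
Step ratio: r(k) = -\frac{1}{6} * (k+\frac{4}{3}) (k+8) / [(k-\frac{7}{8}) (k+1)] - rational; roots negated = parameters, x = -\frac{1}{6}, C = \frac{1}{3}.


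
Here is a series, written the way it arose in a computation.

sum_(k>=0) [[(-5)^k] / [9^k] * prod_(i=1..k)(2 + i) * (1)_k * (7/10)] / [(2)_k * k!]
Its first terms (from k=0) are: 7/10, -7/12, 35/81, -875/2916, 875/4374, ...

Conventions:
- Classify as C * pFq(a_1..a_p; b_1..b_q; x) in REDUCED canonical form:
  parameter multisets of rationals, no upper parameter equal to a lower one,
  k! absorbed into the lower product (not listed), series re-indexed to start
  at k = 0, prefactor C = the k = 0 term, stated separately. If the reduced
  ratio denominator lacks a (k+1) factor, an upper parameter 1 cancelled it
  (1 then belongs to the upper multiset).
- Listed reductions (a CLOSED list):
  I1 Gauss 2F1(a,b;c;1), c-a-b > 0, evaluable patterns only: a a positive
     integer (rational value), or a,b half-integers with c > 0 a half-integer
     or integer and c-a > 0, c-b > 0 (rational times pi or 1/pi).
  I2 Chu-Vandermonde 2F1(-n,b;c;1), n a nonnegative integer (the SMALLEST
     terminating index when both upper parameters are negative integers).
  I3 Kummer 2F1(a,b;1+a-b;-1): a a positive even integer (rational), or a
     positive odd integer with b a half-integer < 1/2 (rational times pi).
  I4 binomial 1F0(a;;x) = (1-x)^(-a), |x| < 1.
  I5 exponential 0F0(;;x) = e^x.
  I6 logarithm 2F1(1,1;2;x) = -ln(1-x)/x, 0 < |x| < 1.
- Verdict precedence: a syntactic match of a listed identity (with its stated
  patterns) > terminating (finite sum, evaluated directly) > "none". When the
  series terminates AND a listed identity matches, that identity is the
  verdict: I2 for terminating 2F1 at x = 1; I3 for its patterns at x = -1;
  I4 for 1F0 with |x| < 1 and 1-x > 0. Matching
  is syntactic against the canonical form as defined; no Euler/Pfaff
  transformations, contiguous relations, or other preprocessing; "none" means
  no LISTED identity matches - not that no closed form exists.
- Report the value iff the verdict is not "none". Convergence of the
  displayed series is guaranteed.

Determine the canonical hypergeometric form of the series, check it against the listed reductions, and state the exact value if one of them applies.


Reduced: x = -5/9, 2F1, upper = {1, 3}, lower = {2}, C = 7/10. Verdict: no listed reduction: x = -5/9 and upper {1, 3} fail every I1-I6 pattern.

Structural cue: with t_0 = 7/10, the two geometric factors (C = 7/10) combine into one argument.
Step ratio: r(k) = (-5/9) * (k+1) (k+3) / [(k+2) (k+1)] - rational in k. x = (-5/9); t_0 = 7/10; negate the roots.


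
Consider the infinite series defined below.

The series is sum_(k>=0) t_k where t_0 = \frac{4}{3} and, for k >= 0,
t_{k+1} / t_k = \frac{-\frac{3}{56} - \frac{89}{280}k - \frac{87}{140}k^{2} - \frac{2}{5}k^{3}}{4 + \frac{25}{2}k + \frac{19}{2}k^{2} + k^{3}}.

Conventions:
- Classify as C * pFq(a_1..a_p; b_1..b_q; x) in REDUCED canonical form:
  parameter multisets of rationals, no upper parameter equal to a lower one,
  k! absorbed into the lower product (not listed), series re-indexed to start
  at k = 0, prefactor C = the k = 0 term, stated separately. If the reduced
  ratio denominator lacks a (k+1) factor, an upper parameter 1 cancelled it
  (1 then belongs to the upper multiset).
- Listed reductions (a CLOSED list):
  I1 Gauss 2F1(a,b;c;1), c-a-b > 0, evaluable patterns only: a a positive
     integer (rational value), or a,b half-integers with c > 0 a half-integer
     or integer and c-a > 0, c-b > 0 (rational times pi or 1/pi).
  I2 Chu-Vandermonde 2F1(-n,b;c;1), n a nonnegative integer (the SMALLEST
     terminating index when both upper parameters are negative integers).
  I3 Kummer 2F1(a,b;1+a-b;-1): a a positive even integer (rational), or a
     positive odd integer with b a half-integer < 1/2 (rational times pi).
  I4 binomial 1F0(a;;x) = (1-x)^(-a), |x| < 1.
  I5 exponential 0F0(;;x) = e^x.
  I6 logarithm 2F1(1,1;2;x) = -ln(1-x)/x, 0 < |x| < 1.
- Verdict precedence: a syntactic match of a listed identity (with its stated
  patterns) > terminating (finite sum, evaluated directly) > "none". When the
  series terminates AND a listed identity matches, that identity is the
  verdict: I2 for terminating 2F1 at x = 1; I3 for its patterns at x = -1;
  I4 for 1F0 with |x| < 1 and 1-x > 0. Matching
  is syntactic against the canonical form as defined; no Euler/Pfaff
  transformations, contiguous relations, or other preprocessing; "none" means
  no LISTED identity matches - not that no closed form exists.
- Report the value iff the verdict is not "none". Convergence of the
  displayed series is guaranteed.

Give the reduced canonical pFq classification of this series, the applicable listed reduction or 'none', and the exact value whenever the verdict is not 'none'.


Classification (C = \frac{4}{3}): 2F1 with upper {\frac{3}{7}, \frac{5}{8}}, lower {8}, argument x = -\frac{2}{5}. Verdict: none here - no I1-I6 shape fits x = -\frac{2}{5} with lower {8}.

Key step: with t_0 = \frac{4}{3}, roots of the ratio polynomials (prefactor 4/3) are the negated parameters.
Term ratio: r(k) = -\frac{2}{5} * (k+\frac{3}{7}) (k+\frac{5}{8}) / [(k+8) (k+1)] - rational; roots negated = parameters, x = -\frac{2}{5}, C = \frac{4}{3}.


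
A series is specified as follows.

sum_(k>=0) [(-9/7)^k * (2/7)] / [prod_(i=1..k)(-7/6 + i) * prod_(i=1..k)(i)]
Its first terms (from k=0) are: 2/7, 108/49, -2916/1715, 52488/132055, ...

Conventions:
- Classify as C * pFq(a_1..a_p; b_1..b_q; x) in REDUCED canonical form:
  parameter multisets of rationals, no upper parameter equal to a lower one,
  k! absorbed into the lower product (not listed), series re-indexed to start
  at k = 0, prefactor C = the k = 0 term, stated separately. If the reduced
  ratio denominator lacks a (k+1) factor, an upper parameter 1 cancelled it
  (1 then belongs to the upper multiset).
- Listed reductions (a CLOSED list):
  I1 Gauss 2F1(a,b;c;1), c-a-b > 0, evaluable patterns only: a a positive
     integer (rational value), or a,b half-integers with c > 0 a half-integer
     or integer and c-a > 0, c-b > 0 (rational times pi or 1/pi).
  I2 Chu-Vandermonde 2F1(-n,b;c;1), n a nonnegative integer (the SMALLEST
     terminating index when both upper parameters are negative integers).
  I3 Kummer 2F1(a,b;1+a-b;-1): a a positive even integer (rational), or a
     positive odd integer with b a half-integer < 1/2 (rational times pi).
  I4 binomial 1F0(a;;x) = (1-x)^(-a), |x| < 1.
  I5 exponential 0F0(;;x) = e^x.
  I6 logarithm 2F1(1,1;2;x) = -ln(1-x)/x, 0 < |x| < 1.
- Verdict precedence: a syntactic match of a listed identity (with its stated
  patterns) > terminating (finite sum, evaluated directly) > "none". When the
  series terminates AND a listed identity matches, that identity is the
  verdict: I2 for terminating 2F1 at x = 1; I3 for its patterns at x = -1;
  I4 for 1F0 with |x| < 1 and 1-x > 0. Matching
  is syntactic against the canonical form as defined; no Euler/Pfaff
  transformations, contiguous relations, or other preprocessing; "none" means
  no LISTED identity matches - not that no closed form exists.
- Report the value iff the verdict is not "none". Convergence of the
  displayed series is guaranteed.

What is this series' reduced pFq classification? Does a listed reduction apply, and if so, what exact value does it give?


Prefactor 2/7, argument -9/7: 0F1 with upper {-} over lower {-1/6}. Verdict: none - this 0F1 at x = -9/7 matches no listed pattern, and upper {-} holds no stopper.

The tell: with t_0 = 2/7, the lower running product (C = 2/7, x = -9/7) is a rising factorial.
Term ratio: r(k) = (-9/7) * 1 / [(k-1/6) (k+1)] ; factor over Q: parameters, x = (-9/7), and C = 2/7.


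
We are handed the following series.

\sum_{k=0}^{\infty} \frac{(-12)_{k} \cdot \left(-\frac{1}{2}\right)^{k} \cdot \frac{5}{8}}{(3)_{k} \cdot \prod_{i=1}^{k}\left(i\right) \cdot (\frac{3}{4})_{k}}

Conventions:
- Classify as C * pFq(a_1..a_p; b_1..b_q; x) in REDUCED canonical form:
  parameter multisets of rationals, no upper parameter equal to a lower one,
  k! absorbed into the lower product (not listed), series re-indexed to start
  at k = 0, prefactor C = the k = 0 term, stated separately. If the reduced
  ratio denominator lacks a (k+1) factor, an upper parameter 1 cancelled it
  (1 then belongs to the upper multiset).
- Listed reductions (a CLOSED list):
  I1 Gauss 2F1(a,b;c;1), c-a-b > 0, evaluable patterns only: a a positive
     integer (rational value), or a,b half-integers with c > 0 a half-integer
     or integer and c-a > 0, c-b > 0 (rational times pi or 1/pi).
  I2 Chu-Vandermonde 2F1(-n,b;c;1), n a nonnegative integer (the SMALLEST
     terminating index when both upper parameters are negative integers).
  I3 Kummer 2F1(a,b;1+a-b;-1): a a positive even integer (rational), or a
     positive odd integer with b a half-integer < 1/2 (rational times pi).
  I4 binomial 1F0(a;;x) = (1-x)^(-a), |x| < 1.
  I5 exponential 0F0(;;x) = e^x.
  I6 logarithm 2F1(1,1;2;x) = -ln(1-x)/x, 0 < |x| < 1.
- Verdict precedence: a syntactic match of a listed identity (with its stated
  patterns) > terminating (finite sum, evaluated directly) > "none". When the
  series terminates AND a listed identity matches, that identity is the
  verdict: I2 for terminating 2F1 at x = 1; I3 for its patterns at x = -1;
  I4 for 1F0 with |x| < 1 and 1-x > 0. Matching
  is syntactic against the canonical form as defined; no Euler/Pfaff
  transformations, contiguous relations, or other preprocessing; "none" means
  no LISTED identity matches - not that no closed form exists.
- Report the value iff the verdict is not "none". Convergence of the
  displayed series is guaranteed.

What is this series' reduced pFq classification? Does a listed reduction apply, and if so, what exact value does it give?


Classification (C = \frac{5}{8}): 1F2 with upper {-12}, lower {\frac{3}{4}, 3}, argument x = -\frac{1}{2}. Verdict: terminating (-12 upstairs). 13 nonzero terms in all; added directly. Exact value: \frac{65589928450165309809053}{21647851299424701351000}.

Key step: from the first term \frac{5}{8}: the product of the first k integers (C = 5/8) is k!.
Step ratio: r(k) = -\frac{1}{2} * (k-12) / [(k+\frac{3}{4}) (k+3) (k+1)] - rational in k, leading ratio -\frac{1}{2}; with t_0 = \frac{5}{8}, classification follows.
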